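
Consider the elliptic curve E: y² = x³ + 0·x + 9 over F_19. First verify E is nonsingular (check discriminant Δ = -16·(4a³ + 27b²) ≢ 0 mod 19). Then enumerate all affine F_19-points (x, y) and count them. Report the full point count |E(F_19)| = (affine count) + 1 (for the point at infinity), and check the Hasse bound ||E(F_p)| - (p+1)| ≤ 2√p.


Affine points = {(0, 3), (0, 16), (2, 6), (2, 13), (3, 6), (3, 13), (4, 4), (4, 15), (5, 1), (5, 18), (6, 4), (6, 15), (9, 4), (9, 15), (14, 6), (14, 13), (16, 1), (16, 18), (17, 1), (17, 18)}; affine count = 20; |E(F_19)| = 21.

Discriminant check: Δ ∝ 4a³ + 27b² = 4·0³ + 27·9² = 4·0 + 27·81 ≡ 2 (mod 19). Nonzero ⇒ E is nonsingular.
For each x ∈ F_19, compute rhs = x³ + 0·x + 9 mod 19, then count y ∈ F_19 with y² ≡ rhs.
  x = 0: rhs = 9, matching y values: 3, 16 (2 points).
  x = 1: rhs = 10, matching y values: none (0 points).
  x = 2: rhs = 17, matching y values: 6, 13 (2 points).
  x = 3: rhs = 17, matching y values: 6, 13 (2 points).
  x = 4: rhs = 16, matching y values: 4, 15 (2 points).
  x = 5: rhs = 1, matching y values: 1, 18 (2 points).
  x = 6: rhs = 16, matching y values: 4, 15 (2 points).
  x = 7: rhs = 10, matching y values: none (0 points).
  x = 8: rhs = 8, matching y values: none (0 points).
  x = 9: rhs = 16, matching y values: 4, 15 (2 points).
  x = 10: rhs = 2, matching y values: none (0 points).
  x = 11: rhs = 10, matching y values: none (0 points).
  x = 12: rhs = 8, matching y values: none (0 points).
  x = 13: rhs = 2, matching y values: none (0 points).
  x = 14: rhs = 17, matching y values: 6, 13 (2 points).
  x = 15: rhs = 2, matching y values: none (0 points).
  x = 16: rhs = 1, matching y values: 1, 18 (2 points).
  x = 17: rhs = 1, matching y values: 1, 18 (2 points).
  x = 18: rhs = 8, matching y values: none (0 points).
Total affine count: 20.
Full point count |E(F_19)| = 20 + 1 = 21.
Hasse bound: |21 − (19+1)| = |1| = 1 ≤ 2√19 ≈ 8.7178 ✓.


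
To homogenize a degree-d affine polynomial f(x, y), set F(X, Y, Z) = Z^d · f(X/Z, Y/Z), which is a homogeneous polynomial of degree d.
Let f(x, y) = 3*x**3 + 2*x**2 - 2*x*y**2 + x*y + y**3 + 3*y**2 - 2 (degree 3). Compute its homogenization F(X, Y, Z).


F(X, Y, Z) = 3*X**3 + 2*X**2*Z - 2*X*Y**2 + X*Y*Z + Y**3 + 3*Y**2*Z - 2*Z**3

deg(f) = 3.
Substitute x = X/Z, y = Y/Z into f, then multiply by Z^3.
  monomial 3·x^3·y^0 ↦ 3·X^3·Y^0·Z^0.
  monomial 2·x^2·y^0 ↦ 2·X^2·Y^0·Z^1.
  monomial -2·x^1·y^2 ↦ -2·X^1·Y^2·Z^0.
  monomial 1·x^1·y^1 ↦ 1·X^1·Y^1·Z^1.
  monomial 1·x^0·y^3 ↦ 1·X^0·Y^3·Z^0.
  monomial 3·x^0·y^2 ↦ 3·X^0·Y^2·Z^1.
  monomial -2·x^0·y^0 ↦ -2·X^0·Y^0·Z^3.
Collecting: F(X, Y, Z) = 3*X**3 + 2*X**2*Z - 2*X*Y**2 + X*Y*Z + Y**3 + 3*Y**2*Z - 2*Z**3.


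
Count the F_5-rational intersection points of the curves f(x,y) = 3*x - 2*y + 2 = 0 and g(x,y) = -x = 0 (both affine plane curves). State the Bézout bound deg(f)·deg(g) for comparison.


Common zeros: {(0, 1)}; count = 1; Bézout bound = 1.

deg(f) = 1, deg(g) = 1, so Bézout bound = 1.
Scan x ∈ F_5. For each x, list the y ∈ F_5 with f(x, y) ≡ 0 and those with g(x, y) ≡ 0 (mod 5); the common zeros in that column are the intersection.
  x = 0: f ≡ 0 at y ∈ {1}; g ≡ 0 at y ∈ {0, 1, 2, 3, 4}; common: {1}.
  x = 1: f ≡ 0 at y ∈ {0}; g ≡ 0 at y ∈ ∅; common: ∅.
  x = 2: f ≡ 0 at y ∈ {4}; g ≡ 0 at y ∈ ∅; common: ∅.
  x = 3: f ≡ 0 at y ∈ {3}; g ≡ 0 at y ∈ ∅; common: ∅.
  x = 4: f ≡ 0 at y ∈ {2}; g ≡ 0 at y ∈ ∅; common: ∅.
Collecting: common zeros = {(0, 1)}, so the count is 1.
Comparison with the Bézout bound: 1 ≤ 1 = deg(f)·deg(g), as expected for curves with no common component (the bound is attained).


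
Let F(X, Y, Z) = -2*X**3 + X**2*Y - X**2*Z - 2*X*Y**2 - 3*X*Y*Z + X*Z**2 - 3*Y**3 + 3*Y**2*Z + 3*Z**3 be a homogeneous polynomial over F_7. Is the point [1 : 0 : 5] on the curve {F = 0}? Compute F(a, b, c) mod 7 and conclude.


F(1,0,5) ≡ 1 (mod 7); P is NOT on the curve.

Evaluate F(1, 0, 5) term-by-term (mod 7).
  -2*X**3 ↦ -2·1·1·1 = -2
  X**2*Y ↦ 1·1·0·1 = 0
  -X**2*Z ↦ -1·1·1·5 = -5
  -2*X*Y**2 ↦ -2·1·0·1 = 0
  -3*X*Y*Z ↦ -3·1·0·5 = 0
  X*Z**2 ↦ 1·1·1·25 = 25
  -3*Y**3 ↦ -3·1·0·1 = 0
  3*Y**2*Z ↦ 3·1·0·5 = 0
  3*Z**3 ↦ 3·1·1·125 = 375
Sum: F(1, 0, 5) = (-2) + (0) + (-5) + (0) + (0) + (25) + (0) + (0) + (375) = 393.
Reducing mod 7: 393 ≡ 1 (mod 7).
Since F(a, b, c) ≡ 1 ≠ 0 (mod 7), P does NOT lie on the curve.


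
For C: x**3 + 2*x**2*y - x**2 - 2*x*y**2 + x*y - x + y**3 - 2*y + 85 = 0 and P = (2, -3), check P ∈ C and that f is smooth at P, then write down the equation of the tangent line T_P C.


Tangent line at P: -38*x + 59*y + 253 = 0.

Step 1: f(2, -3) = 0, so P lies on C.
Step 2: partial derivatives
  f_x(x, y) = 3*x**2 + 4*x*y - 2*x - 2*y**2 + y - 1, f_y(x, y) = 2*x**2 - 4*x*y + x + 3*y**2 - 2.
  f_x(P) = -38, f_y(P) = 59 (gradient nonzero, so P is smooth).
Step 3: tangent line at P: -38·(x − 2) + 59·(y − -3) = 0.
Expanding: -38*x + 59*y + 253 = 0.


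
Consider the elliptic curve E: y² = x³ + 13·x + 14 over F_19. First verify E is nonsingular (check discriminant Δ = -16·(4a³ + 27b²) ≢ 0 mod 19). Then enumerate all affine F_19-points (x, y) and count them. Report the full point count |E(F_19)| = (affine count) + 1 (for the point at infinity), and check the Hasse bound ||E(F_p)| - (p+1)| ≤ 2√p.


Affine points = {(1, 3), (1, 16), (3, 2), (3, 17), (4, 4), (4, 15), (6, 2), (6, 17), (7, 7), (7, 12), (9, 9), (9, 10), (10, 2), (10, 17), (11, 5), (11, 14), (12, 6), (12, 13), (13, 9), (13, 10), (16, 9), (16, 10), (18, 0)}; affine count = 23; |E(F_19)| = 24.

Discriminant check: Δ ∝ 4a³ + 27b² = 4·13³ + 27·14² = 4·2197 + 27·196 ≡ 1 (mod 19). Nonzero ⇒ E is nonsingular.
For each x ∈ F_19, compute rhs = x³ + 13·x + 14 mod 19, then count y ∈ F_19 with y² ≡ rhs.
  x = 0: rhs = 14, matching y values: none (0 points).
  x = 1: rhs = 9, matching y values: 3, 16 (2 points).
  x = 2: rhs = 10, matching y values: none (0 points).
  x = 3: rhs = 4, matching y values: 2, 17 (2 points).
  x = 4: rhs = 16, matching y values: 4, 15 (2 points).
  x = 5: rhs = 14, matching y values: none (0 points).
  x = 6: rhs = 4, matching y values: 2, 17 (2 points).
  x = 7: rhs = 11, matching y values: 7, 12 (2 points).
  x = 8: rhs = 3, matching y values: none (0 points).
  x = 9: rhs = 5, matching y values: 9, 10 (2 points).
  x = 10: rhs = 4, matching y values: 2, 17 (2 points).
  x = 11: rhs = 6, matching y values: 5, 14 (2 points).
  x = 12: rhs = 17, matching y values: 6, 13 (2 points).
  x = 13: rhs = 5, matching y values: 9, 10 (2 points).
  x = 14: rhs = 14, matching y values: none (0 points).
  x = 15: rhs = 12, matching y values: none (0 points).
  x = 16: rhs = 5, matching y values: 9, 10 (2 points).
  x = 17: rhs = 18, matching y values: none (0 points).
  x = 18: rhs = 0, matching y values: 0 (1 points).
Total affine count: 23.
Full point count |E(F_19)| = 23 + 1 = 24.
Hasse bound: |24 − (19+1)| = |4| = 4 ≤ 2√19 ≈ 8.7178 ✓.


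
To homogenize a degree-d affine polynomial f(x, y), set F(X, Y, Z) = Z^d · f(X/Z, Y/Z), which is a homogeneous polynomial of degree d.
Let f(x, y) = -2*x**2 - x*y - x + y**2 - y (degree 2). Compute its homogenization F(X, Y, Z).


F(X, Y, Z) = -2*X**2 - X*Y - X*Z + Y**2 - Y*Z

deg(f) = 2.
Substitute x = X/Z, y = Y/Z into f, then multiply by Z^2.
  monomial -2·x^2·y^0 ↦ -2·X^2·Y^0·Z^0.
  monomial -1·x^1·y^1 ↦ -1·X^1·Y^1·Z^0.
  monomial -1·x^1·y^0 ↦ -1·X^1·Y^0·Z^1.
  monomial 1·x^0·y^2 ↦ 1·X^0·Y^2·Z^0.
  monomial -1·x^0·y^1 ↦ -1·X^0·Y^1·Z^1.
Collecting: F(X, Y, Z) = -2*X**2 - X*Y - X*Z + Y**2 - Y*Z.


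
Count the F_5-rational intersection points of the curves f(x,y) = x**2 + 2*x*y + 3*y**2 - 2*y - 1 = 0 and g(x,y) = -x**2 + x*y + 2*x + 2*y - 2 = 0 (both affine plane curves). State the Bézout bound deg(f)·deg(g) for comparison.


Common zeros: {(0, 1), (3, 1), (4, 0)}; count = 3; Bézout bound = 4.

deg(f) = 2, deg(g) = 2, so Bézout bound = 4.
Scan x ∈ F_5. For each x, list the y ∈ F_5 with f(x, y) ≡ 0 and those with g(x, y) ≡ 0 (mod 5); the common zeros in that column are the intersection.
  x = 0: f ≡ 0 at y ∈ {1, 3}; g ≡ 0 at y ∈ {1}; common: {1}.
  x = 1: f ≡ 0 at y ∈ {0}; g ≡ 0 at y ∈ {2}; common: ∅.
  x = 2: f ≡ 0 at y ∈ ∅; g ≡ 0 at y ∈ {3}; common: ∅.
  x = 3: f ≡ 0 at y ∈ {1}; g ≡ 0 at y ∈ {0, 1, 2, 3, 4}; common: {1}.
  x = 4: f ≡ 0 at y ∈ {0, 3}; g ≡ 0 at y ∈ {0}; common: {0}.
Collecting: common zeros = {(0, 1), (3, 1), (4, 0)}, so the count is 3.
Comparison with the Bézout bound: 3 ≤ 4 = deg(f)·deg(g), as expected for curves with no common component (the affine F_5-count falls short of the bound because intersections may lie at infinity, over extension fields, or carry multiplicity).


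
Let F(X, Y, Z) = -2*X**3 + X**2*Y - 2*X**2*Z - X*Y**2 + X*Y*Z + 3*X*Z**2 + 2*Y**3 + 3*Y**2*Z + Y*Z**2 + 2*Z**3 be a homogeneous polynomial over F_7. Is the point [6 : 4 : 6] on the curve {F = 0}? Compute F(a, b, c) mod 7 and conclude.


F(6,4,6) ≡ 2 (mod 7); P is NOT on the curve.

Evaluate F(6, 4, 6) term-by-term (mod 7).
  -2*X**3 ↦ -2·216·1·1 = -432
  X**2*Y ↦ 1·36·4·1 = 144
  -2*X**2*Z ↦ -2·36·1·6 = -432
  -X*Y**2 ↦ -1·6·16·1 = -96
  X*Y*Z ↦ 1·6·4·6 = 144
  3*X*Z**2 ↦ 3·6·1·36 = 648
  2*Y**3 ↦ 2·1·64·1 = 128
  3*Y**2*Z ↦ 3·1·16·6 = 288
  Y*Z**2 ↦ 1·1·4·36 = 144
  2*Z**3 ↦ 2·1·1·216 = 432
Sum: F(6, 4, 6) = (-432) + (144) + (-432) + (-96) + (144) + (648) + (128) + (288) + (144) + (432) = 968.
Reducing mod 7: 968 ≡ 2 (mod 7).
Since F(a, b, c) ≡ 2 ≠ 0 (mod 7), P does NOT lie on the curve.


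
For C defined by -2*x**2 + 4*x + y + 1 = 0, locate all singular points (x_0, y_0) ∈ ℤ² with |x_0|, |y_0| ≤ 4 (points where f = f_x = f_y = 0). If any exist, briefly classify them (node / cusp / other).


No singular points in the scanned grid; C is smooth there.

Compute partial derivatives:
  f_x = 4 - 4*x.
  f_y = 1.
f_y = 1 is a nonzero constant, so f_y never vanishes: no point (x, y) can satisfy f = f_x = f_y = 0. In particular no (x, y) ∈ {−4, ..., 4}² is singular; the curve is smooth.


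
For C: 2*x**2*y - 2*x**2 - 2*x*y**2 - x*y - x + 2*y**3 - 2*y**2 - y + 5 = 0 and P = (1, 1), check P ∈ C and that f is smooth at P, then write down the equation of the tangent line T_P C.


Tangent line at P: -4*x - 2*y + 6 = 0.

Step 1: f(1, 1) = 0, so P lies on C.
Step 2: partial derivatives
  f_x(x, y) = 4*x*y - 4*x - 2*y**2 - y - 1, f_y(x, y) = 2*x**2 - 4*x*y - x + 6*y**2 - 4*y - 1.
  f_x(P) = -4, f_y(P) = -2 (gradient nonzero, so P is smooth).
Step 3: tangent line at P: -4·(x − 1) + -2·(y − 1) = 0.
Expanding: -4*x - 2*y + 6 = 0.


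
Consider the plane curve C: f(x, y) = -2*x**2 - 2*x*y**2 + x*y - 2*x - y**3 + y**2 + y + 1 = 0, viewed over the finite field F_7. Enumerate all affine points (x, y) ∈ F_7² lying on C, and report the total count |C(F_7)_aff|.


Affine F_7-points: {(0, 3), (2, 3), (2, 5), (4, 1), (5, 1), (5, 2), (6, 5)}; count = 7.

For each of the 49 pairs (x, y) ∈ F_7², evaluate f(x, y) mod 7. Record the zeros.
  x = 0: [0↦1, 1↦2, 2↦6, 3↦0, 4↦6, 5↦4, 6↦2]  zeros at y ∈ {3}
  x = 1: [0↦4, 1↦4, 2↦3, 3↦2, 4↦2, 5↦4, 6↦2]  zeros at y ∈ ∅
  x = 2: [0↦3, 1↦2, 2↦3, 3↦0, 4↦1, 5↦0, 6↦5]  zeros at y ∈ {3, 5}
  x = 3: [0↦5, 1↦3, 2↦6, 3↦1, 4↦3, 5↦6, 6↦4]  zeros at y ∈ ∅
  x = 4: [0↦3, 1↦0, 2↦5, 3↦5, 4↦1, 5↦1, 6↦6]  zeros at y ∈ {1}
  x = 5: [0↦4, 1↦0, 2↦0, 3↦5, 4↦2, 5↦6, 6↦4]  zeros at y ∈ {1, 2}
  x = 6: [0↦1, 1↦3, 2↦5, 3↦1, 4↦6, 5↦0, 6↦5]  zeros at y ∈ {5}
Collecting zeros: affine points = {(0, 3), (2, 3), (2, 5), (4, 1), (5, 1), (5, 2), (6, 5)}.
Total count |C(F_7)_aff| = 7.


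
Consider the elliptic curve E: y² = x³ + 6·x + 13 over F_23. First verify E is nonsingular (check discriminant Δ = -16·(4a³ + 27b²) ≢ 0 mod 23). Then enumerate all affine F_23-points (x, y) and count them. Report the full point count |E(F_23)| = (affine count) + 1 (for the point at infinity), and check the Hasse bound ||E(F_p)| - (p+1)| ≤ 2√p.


Affine points = {(0, 6), (0, 17), (3, 9), (3, 14), (4, 3), (4, 20), (6, 9), (6, 14), (14, 9), (14, 14), (21, 4), (21, 19), (22, 11), (22, 12)}; affine count = 14; |E(F_23)| = 15.

Discriminant check: Δ ∝ 4a³ + 27b² = 4·6³ + 27·13² = 4·216 + 27·169 ≡ 22 (mod 23). Nonzero ⇒ E is nonsingular.
For each x ∈ F_23, compute rhs = x³ + 6·x + 13 mod 23, then count y ∈ F_23 with y² ≡ rhs.
  x = 0: rhs = 13, matching y values: 6, 17 (2 points).
  x = 1: rhs = 20, matching y values: none (0 points).
  x = 2: rhs = 10, matching y values: none (0 points).
  x = 3: rhs = 12, matching y values: 9, 14 (2 points).
  x = 4: rhs = 9, matching y values: 3, 20 (2 points).
  x = 5: rhs = 7, matching y values: none (0 points).
  x = 6: rhs = 12, matching y values: 9, 14 (2 points).
  x = 7: rhs = 7, matching y values: none (0 points).
  x = 8: rhs = 21, matching y values: none (0 points).
  x = 9: rhs = 14, matching y values: none (0 points).
  x = 10: rhs = 15, matching y values: none (0 points).
  x = 11: rhs = 7, matching y values: none (0 points).
  x = 12: rhs = 19, matching y values: none (0 points).
  x = 13: rhs = 11, matching y values: none (0 points).
  x = 14: rhs = 12, matching y values: 9, 14 (2 points).
  x = 15: rhs = 5, matching y values: none (0 points).
  x = 16: rhs = 19, matching y values: none (0 points).
  x = 17: rhs = 14, matching y values: none (0 points).
  x = 18: rhs = 19, matching y values: none (0 points).
  x = 19: rhs = 17, matching y values: none (0 points).
  x = 20: rhs = 14, matching y values: none (0 points).
  x = 21: rhs = 16, matching y values: 4, 19 (2 points).
  x = 22: rhs = 6, matching y values: 11, 12 (2 points).
Total affine count: 14.
Full point count |E(F_23)| = 14 + 1 = 15.
Hasse bound: |15 − (23+1)| = |-9| = 9 ≤ 2√23 ≈ 9.5917 ✓.


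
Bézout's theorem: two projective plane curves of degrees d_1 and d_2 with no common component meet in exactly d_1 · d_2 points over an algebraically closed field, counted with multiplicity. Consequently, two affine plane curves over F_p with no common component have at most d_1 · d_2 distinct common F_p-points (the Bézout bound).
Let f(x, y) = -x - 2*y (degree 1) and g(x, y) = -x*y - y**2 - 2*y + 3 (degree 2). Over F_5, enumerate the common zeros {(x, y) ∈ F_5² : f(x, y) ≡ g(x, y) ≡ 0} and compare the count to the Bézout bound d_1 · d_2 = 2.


Common zeros: ∅; count = 0; Bézout bound = 2.

deg(f) = 1, deg(g) = 2, so Bézout bound = 2.
Scan x ∈ F_5. For each x, list the y ∈ F_5 with f(x, y) ≡ 0 and those with g(x, y) ≡ 0 (mod 5); the common zeros in that column are the intersection.
  x = 0: f ≡ 0 at y ∈ {0}; g ≡ 0 at y ∈ {1, 2}; common: ∅.
  x = 1: f ≡ 0 at y ∈ {2}; g ≡ 0 at y ∈ {3, 4}; common: ∅.
  x = 2: f ≡ 0 at y ∈ {4}; g ≡ 0 at y ∈ ∅; common: ∅.
  x = 3: f ≡ 0 at y ∈ {1}; g ≡ 0 at y ∈ ∅; common: ∅.
  x = 4: f ≡ 0 at y ∈ {3}; g ≡ 0 at y ∈ ∅; common: ∅.
Collecting: common zeros = ∅, so the count is 0.
Comparison with the Bézout bound: 0 ≤ 2 = deg(f)·deg(g), as expected for curves with no common component (the affine F_5-count falls short of the bound because intersections may lie at infinity, over extension fields, or carry multiplicity).


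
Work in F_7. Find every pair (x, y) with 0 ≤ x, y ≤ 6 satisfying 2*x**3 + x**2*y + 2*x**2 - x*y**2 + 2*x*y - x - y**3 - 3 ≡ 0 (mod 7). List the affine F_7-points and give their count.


Affine F_7-points: {(1, 0), (3, 1), (3, 4), (3, 6), (4, 6), (5, 5)}; count = 6.

For each of the 49 pairs (x, y) ∈ F_7², evaluate f(x, y) mod 7. Record the zeros.
  x = 0: [0↦4, 1↦3, 2↦3, 3↦5, 4↦3, 5↦5, 6↦5]  zeros at y ∈ ∅
  x = 1: [0↦0, 1↦1, 2↦1, 3↦1, 4↦2, 5↦5, 6↦4]  zeros at y ∈ {0}
  x = 2: [0↦5, 1↦3, 2↦5, 3↦5, 4↦4, 5↦3, 6↦3]  zeros at y ∈ ∅
  x = 3: [0↦3, 1↦0, 2↦6, 3↦1, 4↦0, 5↦4, 6↦0]  zeros at y ∈ {1, 4, 6}
  x = 4: [0↦6, 1↦4, 2↦2, 3↦1, 4↦2, 5↦6, 6↦0]  zeros at y ∈ {6}
  x = 5: [0↦5, 1↦6, 2↦5, 3↦3, 4↦1, 5↦0, 6↦1]  zeros at y ∈ {5}
  x = 6: [0↦5, 1↦4, 2↦6, 3↦5, 4↦2, 5↦5, 6↦1]  zeros at y ∈ ∅
Collecting zeros: affine points = {(1, 0), (3, 1), (3, 4), (3, 6), (4, 6), (5, 5)}.
Total count |C(F_7)_aff| = 6.


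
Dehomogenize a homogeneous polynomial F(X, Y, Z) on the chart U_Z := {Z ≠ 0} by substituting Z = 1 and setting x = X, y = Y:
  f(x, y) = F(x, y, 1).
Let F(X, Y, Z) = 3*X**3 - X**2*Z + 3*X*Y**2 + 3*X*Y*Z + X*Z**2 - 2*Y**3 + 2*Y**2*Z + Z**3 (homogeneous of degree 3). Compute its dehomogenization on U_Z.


f(x, y) = 3*x**3 - x**2 + 3*x*y**2 + 3*x*y + x - 2*y**3 + 2*y**2 + 1

On U_Z we set Z = 1. Each monomial c·X^i·Y^j·Z^k in F becomes c·x^i·y^j·1^k = c·x^i·y^j.
Substituting Z = 1: F(X, Y, 1) = 3*x**3 - x**2 + 3*x*y**2 + 3*x*y + x - 2*y**3 + 2*y**2 + 1.
Note: deg(f) ≤ deg(F) = 3; strict inequality happens when F is divisible by Z (lost terms).


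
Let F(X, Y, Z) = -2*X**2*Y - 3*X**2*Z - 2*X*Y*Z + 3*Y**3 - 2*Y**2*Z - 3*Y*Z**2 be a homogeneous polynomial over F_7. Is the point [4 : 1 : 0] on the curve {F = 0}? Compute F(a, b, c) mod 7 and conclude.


F(4,1,0) ≡ 6 (mod 7); P is NOT on the curve.

Evaluate F(4, 1, 0) term-by-term (mod 7).
  -2*X**2*Y ↦ -2·16·1·1 = -32
  -3*X**2*Z ↦ -3·16·1·0 = 0
  -2*X*Y*Z ↦ -2·4·1·0 = 0
  3*Y**3 ↦ 3·1·1·1 = 3
  -2*Y**2*Z ↦ -2·1·1·0 = 0
  -3*Y*Z**2 ↦ -3·1·1·0 = 0
Sum: F(4, 1, 0) = (-32) + (0) + (0) + (3) + (0) + (0) = -29.
Reducing mod 7: -29 ≡ 6 (mod 7).
Since F(a, b, c) ≡ 6 ≠ 0 (mod 7), P does NOT lie on the curve.


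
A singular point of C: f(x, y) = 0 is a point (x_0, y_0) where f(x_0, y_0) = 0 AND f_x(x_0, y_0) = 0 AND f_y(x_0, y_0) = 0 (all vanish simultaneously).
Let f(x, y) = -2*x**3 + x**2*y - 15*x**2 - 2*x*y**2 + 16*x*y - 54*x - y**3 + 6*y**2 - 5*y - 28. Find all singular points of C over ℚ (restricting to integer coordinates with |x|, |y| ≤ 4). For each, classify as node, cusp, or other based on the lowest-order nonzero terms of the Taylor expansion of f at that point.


Singular points: {(-2, 3)}; classification: cusp.

Compute partial derivatives:
  f_x = -6*x**2 + 2*x*y - 30*x - 2*y**2 + 16*y - 54.
  f_y = x**2 - 4*x*y + 16*x - 3*y**2 + 12*y - 5.
Scan x_0 ∈ {−4, ..., 4}. For each x_0, f_y(x_0, y) is a polynomial in y; find its integer roots y ∈ {−4, ..., 4}, then test f_x and f at those candidates.
  x = -4: f_y(-4, y) = -3*y**2 + 28*y - 53; no integer root y with |y| ≤ 4.
  x = -3: f_y(-3, y) = -3*y**2 + 24*y - 44; no integer root y with |y| ≤ 4.
  x = -2: f_y(-2, y) = -3*y**2 + 20*y - 33; vanishes at y ∈ {3}. (-2, 3): f_x = 0, f = 0 — SINGULAR.
  x = -1: f_y(-1, y) = -3*y**2 + 16*y - 20; vanishes at y ∈ {2}. (-1, 2): f_x = -10 ≠ 0.
  x = 0: f_y(0, y) = -3*y**2 + 12*y - 5; no integer root y with |y| ≤ 4.
  x = 1: f_y(1, y) = -3*y**2 + 8*y + 12; no integer root y with |y| ≤ 4.
  x = 2: f_y(2, y) = -3*y**2 + 4*y + 31; no integer root y with |y| ≤ 4.
  x = 3: f_y(3, y) = 52 - 3*y**2; no integer root y with |y| ≤ 4.
  x = 4: f_y(4, y) = -3*y**2 - 4*y + 75; no integer root y with |y| ≤ 4.
Only singular point on the grid: (-2, 3).
Classify: substitute x = -2 + u, y = 3 + v and expand: f = -2*u**3 + u**2*v - 2*u*v**2 - v**3 + v**2.
No constant or linear terms (consistent with a singular point). Quadratic part: v**2. Cubic part: -2*u**3 + u**2*v - 2*u*v**2 - v**3.
The quadratic part v**2 is a perfect square, so there is a single (double) tangent line v = 0, i.e. y = 3. Restricting the cubic part to that line (v = 0) leaves -2*u**3 ≠ 0, so f is not divisible by v and the branch is v² ≈ 2*u**3 to lowest order — this is a cusp.
Classification: cusp.


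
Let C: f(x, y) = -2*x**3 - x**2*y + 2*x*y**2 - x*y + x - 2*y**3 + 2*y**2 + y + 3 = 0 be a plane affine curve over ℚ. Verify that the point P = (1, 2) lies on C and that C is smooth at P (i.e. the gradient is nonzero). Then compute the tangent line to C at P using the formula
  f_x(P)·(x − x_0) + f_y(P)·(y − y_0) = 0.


Tangent line at P: -3*x - 9*y + 21 = 0.

Step 1: f(1, 2) = 0, so P lies on C.
Step 2: partial derivatives
  f_x(x, y) = -6*x**2 - 2*x*y + 2*y**2 - y + 1, f_y(x, y) = -x**2 + 4*x*y - x - 6*y**2 + 4*y + 1.
  f_x(P) = -3, f_y(P) = -9 (gradient nonzero, so P is smooth).
Step 3: tangent line at P: -3·(x − 1) + -9·(y − 2) = 0.
Expanding: -3*x - 9*y + 21 = 0.


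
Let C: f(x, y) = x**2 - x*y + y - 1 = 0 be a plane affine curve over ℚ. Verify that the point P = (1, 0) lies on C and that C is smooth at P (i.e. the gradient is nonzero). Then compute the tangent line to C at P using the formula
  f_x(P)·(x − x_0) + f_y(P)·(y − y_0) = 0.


Tangent line at P: 2*x - 2 = 0.

Step 1: f(1, 0) = 0, so P lies on C.
Step 2: partial derivatives
  f_x(x, y) = 2*x - y, f_y(x, y) = 1 - x.
  f_x(P) = 2, f_y(P) = 0 (gradient nonzero, so P is smooth).
Step 3: tangent line at P: 2·(x − 1) + 0·(y − 0) = 0.
Expanding: 2*x - 2 = 0.


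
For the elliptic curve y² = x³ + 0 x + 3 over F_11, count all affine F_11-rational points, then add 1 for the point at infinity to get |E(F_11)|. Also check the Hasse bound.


Affine points = {(0, 5), (0, 6), (1, 2), (1, 9), (2, 0), (4, 1), (4, 10), (7, 4), (7, 7), (8, 3), (8, 8)}; affine count = 11; |E(F_11)| = 12.

Discriminant check: Δ ∝ 4a³ + 27b² = 4·0³ + 27·3² = 4·0 + 27·9 ≡ 1 (mod 11). Nonzero ⇒ E is nonsingular.
For each x ∈ F_11, compute rhs = x³ + 0·x + 3 mod 11, then count y ∈ F_11 with y² ≡ rhs.
  x = 0: rhs = 3, matching y values: 5, 6 (2 points).
  x = 1: rhs = 4, matching y values: 2, 9 (2 points).
  x = 2: rhs = 0, matching y values: 0 (1 points).
  x = 3: rhs = 8, matching y values: none (0 points).
  x = 4: rhs = 1, matching y values: 1, 10 (2 points).
  x = 5: rhs = 7, matching y values: none (0 points).
  x = 6: rhs = 10, matching y values: none (0 points).
  x = 7: rhs = 5, matching y values: 4, 7 (2 points).
  x = 8: rhs = 9, matching y values: 3, 8 (2 points).
  x = 9: rhs = 6, matching y values: none (0 points).
  x = 10: rhs = 2, matching y values: none (0 points).
Total affine count: 11.
Full point count |E(F_11)| = 11 + 1 = 12.
Hasse bound: |12 − (11+1)| = |0| = 0 ≤ 2√11 ≈ 6.6332 ✓.


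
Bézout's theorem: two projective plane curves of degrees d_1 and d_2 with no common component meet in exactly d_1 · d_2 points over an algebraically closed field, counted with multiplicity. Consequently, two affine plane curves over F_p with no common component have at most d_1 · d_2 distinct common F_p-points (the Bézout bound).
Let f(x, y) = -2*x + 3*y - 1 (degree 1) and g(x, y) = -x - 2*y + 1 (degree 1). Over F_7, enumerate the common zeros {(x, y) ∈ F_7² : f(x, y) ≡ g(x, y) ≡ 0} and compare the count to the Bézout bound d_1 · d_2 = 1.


Common zeros: ∅; count = 0; Bézout bound = 1.

deg(f) = 1, deg(g) = 1, so Bézout bound = 1.
Scan x ∈ F_7. For each x, list the y ∈ F_7 with f(x, y) ≡ 0 and those with g(x, y) ≡ 0 (mod 7); the common zeros in that column are the intersection.
  x = 0: f ≡ 0 at y ∈ {5}; g ≡ 0 at y ∈ {4}; common: ∅.
  x = 1: f ≡ 0 at y ∈ {1}; g ≡ 0 at y ∈ {0}; common: ∅.
  x = 2: f ≡ 0 at y ∈ {4}; g ≡ 0 at y ∈ {3}; common: ∅.
  x = 3: f ≡ 0 at y ∈ {0}; g ≡ 0 at y ∈ {6}; common: ∅.
  x = 4: f ≡ 0 at y ∈ {3}; g ≡ 0 at y ∈ {2}; common: ∅.
  x = 5: f ≡ 0 at y ∈ {6}; g ≡ 0 at y ∈ {5}; common: ∅.
  x = 6: f ≡ 0 at y ∈ {2}; g ≡ 0 at y ∈ {1}; common: ∅.
Collecting: common zeros = ∅, so the count is 0.
Comparison with the Bézout bound: 0 ≤ 1 = deg(f)·deg(g), as expected for curves with no common component (the affine F_7-count falls short of the bound because intersections may lie at infinity, over extension fields, or carry multiplicity).


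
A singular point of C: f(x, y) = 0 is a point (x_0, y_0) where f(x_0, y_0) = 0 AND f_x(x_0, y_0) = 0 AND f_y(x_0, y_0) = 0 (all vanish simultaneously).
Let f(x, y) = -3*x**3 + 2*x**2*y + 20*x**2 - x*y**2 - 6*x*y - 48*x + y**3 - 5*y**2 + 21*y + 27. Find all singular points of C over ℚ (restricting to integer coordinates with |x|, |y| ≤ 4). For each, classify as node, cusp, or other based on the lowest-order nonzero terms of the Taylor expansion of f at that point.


Singular points: {(3, 3)}; classification: node.

Compute partial derivatives:
  f_x = -9*x**2 + 4*x*y + 40*x - y**2 - 6*y - 48.
  f_y = 2*x**2 - 2*x*y - 6*x + 3*y**2 - 10*y + 21.
Scan x_0 ∈ {−4, ..., 4}. For each x_0, f_y(x_0, y) is a polynomial in y; find its integer roots y ∈ {−4, ..., 4}, then test f_x and f at those candidates.
  x = -4: f_y(-4, y) = 3*y**2 - 2*y + 77; no integer root y with |y| ≤ 4.
  x = -3: f_y(-3, y) = 3*y**2 - 4*y + 57; no integer root y with |y| ≤ 4.
  x = -2: f_y(-2, y) = 3*y**2 - 6*y + 41; no integer root y with |y| ≤ 4.
  x = -1: f_y(-1, y) = 3*y**2 - 8*y + 29; no integer root y with |y| ≤ 4.
  x = 0: f_y(0, y) = 3*y**2 - 10*y + 21; no integer root y with |y| ≤ 4.
  x = 1: f_y(1, y) = 3*y**2 - 12*y + 17; no integer root y with |y| ≤ 4.
  x = 2: f_y(2, y) = 3*y**2 - 14*y + 17; no integer root y with |y| ≤ 4.
  x = 3: f_y(3, y) = 3*y**2 - 16*y + 21; vanishes at y ∈ {3}. (3, 3): f_x = 0, f = 0 — SINGULAR.
  x = 4: f_y(4, y) = 3*y**2 - 18*y + 29; no integer root y with |y| ≤ 4.
Only singular point on the grid: (3, 3).
Classify: substitute x = 3 + u, y = 3 + v and expand: f = -3*u**3 + 2*u**2*v - u**2 - u*v**2 + v**3 + v**2.
No constant or linear terms (consistent with a singular point). Quadratic part: -u**2 + v**2. Cubic part: -3*u**3 + 2*u**2*v - u*v**2 + v**3.
The quadratic part v**2 - u**2 = (v − u)(v + u) splits into two distinct linear factors, so there are two distinct tangent lines y − 3 = ±(x − 3) — this is a node (ordinary double point).
Classification: node.


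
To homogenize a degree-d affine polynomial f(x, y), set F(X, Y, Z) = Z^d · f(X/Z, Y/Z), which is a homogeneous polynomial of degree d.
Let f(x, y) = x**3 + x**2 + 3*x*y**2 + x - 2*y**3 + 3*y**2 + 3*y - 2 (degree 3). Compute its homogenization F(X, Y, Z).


F(X, Y, Z) = X**3 + X**2*Z + 3*X*Y**2 + X*Z**2 - 2*Y**3 + 3*Y**2*Z + 3*Y*Z**2 - 2*Z**3

deg(f) = 3.
Substitute x = X/Z, y = Y/Z into f, then multiply by Z^3.
  monomial 1·x^3·y^0 ↦ 1·X^3·Y^0·Z^0.
  monomial 1·x^2·y^0 ↦ 1·X^2·Y^0·Z^1.
  monomial 3·x^1·y^2 ↦ 3·X^1·Y^2·Z^0.
  monomial 1·x^1·y^0 ↦ 1·X^1·Y^0·Z^2.
  monomial -2·x^0·y^3 ↦ -2·X^0·Y^3·Z^0.
  monomial 3·x^0·y^2 ↦ 3·X^0·Y^2·Z^1.
  monomial 3·x^0·y^1 ↦ 3·X^0·Y^1·Z^2.
  monomial -2·x^0·y^0 ↦ -2·X^0·Y^0·Z^3.
Collecting: F(X, Y, Z) = X**3 + X**2*Z + 3*X*Y**2 + X*Z**2 - 2*Y**3 + 3*Y**2*Z + 3*Y*Z**2 - 2*Z**3.


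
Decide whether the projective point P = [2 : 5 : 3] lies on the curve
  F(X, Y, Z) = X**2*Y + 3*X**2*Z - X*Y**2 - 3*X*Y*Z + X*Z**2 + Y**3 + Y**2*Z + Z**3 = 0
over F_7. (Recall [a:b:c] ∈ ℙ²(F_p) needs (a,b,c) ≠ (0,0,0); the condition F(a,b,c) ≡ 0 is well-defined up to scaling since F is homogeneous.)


F(2,5,3) ≡ 0 (mod 7); P is on the curve.

Evaluate F(2, 5, 3) term-by-term (mod 7).
  X**2*Y ↦ 1·4·5·1 = 20
  3*X**2*Z ↦ 3·4·1·3 = 36
  -X*Y**2 ↦ -1·2·25·1 = -50
  -3*X*Y*Z ↦ -3·2·5·3 = -90
  X*Z**2 ↦ 1·2·1·9 = 18
  Y**3 ↦ 1·1·125·1 = 125
  Y**2*Z ↦ 1·1·25·3 = 75
  Z**3 ↦ 1·1·1·27 = 27
Sum: F(2, 5, 3) = (20) + (36) + (-50) + (-90) + (18) + (125) + (75) + (27) = 161.
Reducing mod 7: 161 ≡ 0 (mod 7).
Since F(a, b, c) ≡ 0 (mod 7), P lies on the curve.


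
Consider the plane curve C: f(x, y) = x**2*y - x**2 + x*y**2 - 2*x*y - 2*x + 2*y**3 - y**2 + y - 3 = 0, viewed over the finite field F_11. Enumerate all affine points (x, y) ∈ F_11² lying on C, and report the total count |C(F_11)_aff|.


Affine F_11-points: {(0, 2), (1, 9), (2, 0), (2, 2), (2, 3), (3, 3), (3, 8), (3, 10), (4, 7), (7, 0), (7, 1), (7, 7), (10, 4)}; count = 13.

For each of the 121 pairs (x, y) ∈ F_11², evaluate f(x, y) mod 11. Record the zeros.
  x = 0: [0↦8, 1↦10, 2↦0, 3↦1, 4↦3, 5↦7, 6↦3, 7↦3, 8↦8, 9↦8, 10↦4]  zeros at y ∈ {2}
  x = 1: [0↦5, 1↦7, 2↦10, 3↦4, 4↦1, 5↦2, 6↦8, 7↦9, 8↦6, 9↦0, 10↦3]  zeros at y ∈ {9}
  x = 2: [0↦0, 1↦4, 2↦0, 3↦0, 4↦5, 5↦5, 6↦1, 7↦5, 8↦7, 9↦8, 10↦9]  zeros at y ∈ {0, 2, 3}
  x = 3: [0↦4, 1↦1, 2↦3, 3↦0, 4↦4, 5↦5, 6↦4, 7↦2, 8↦0, 9↦10, 10↦0]  zeros at y ∈ {3, 8, 10}
  x = 4: [0↦6, 1↦9, 2↦8, 3↦4, 4↦9, 5↦2, 6↦6, 7↦0, 8↦7, 9↦6, 10↦9]  zeros at y ∈ {7}
  x = 5: [0↦6, 1↦6, 2↦4, 3↦1, 4↦9, 5↦7, 6↦7, 7↦10, 8↦6, 9↦7, 10↦3]  zeros at y ∈ ∅
  x = 6: [0↦4, 1↦3, 2↦2, 3↦2, 4↦4, 5↦9, 6↦7, 7↦10, 8↦8, 9↦2, 10↦4]  zeros at y ∈ ∅
  x = 7: [0↦0, 1↦0, 2↦2, 3↦7, 4↦5, 5↦8, 6↦6, 7↦0, 8↦2, 9↦2, 10↦1]  zeros at y ∈ {0, 1, 7}
  x = 8: [0↦5, 1↦8, 2↦4, 3↦5, 4↦1, 5↦4, 6↦4, 7↦2, 8↦10, 9↦7, 10↦5]  zeros at y ∈ ∅
  x = 9: [0↦8, 1↦5, 2↦8, 3↦7, 4↦3, 5↦8, 6↦1, 7↦5, 8↦10, 9↦6, 10↦5]  zeros at y ∈ ∅
  x = 10: [0↦9, 1↦2, 2↦3, 3↦2, 4↦0, 5↦9, 6↦8, 7↦9, 8↦2, 9↦10, 10↦1]  zeros at y ∈ {4}
Collecting zeros: affine points = {(0, 2), (1, 9), (2, 0), (2, 2), (2, 3), (3, 3), (3, 8), (3, 10), (4, 7), (7, 0), (7, 1), (7, 7), (10, 4)}.
Total count |C(F_11)_aff| = 13.


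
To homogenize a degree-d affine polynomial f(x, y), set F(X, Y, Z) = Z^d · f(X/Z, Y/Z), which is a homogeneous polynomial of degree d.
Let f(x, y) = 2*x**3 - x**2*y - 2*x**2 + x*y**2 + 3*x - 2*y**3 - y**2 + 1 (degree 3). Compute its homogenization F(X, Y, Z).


F(X, Y, Z) = 2*X**3 - X**2*Y - 2*X**2*Z + X*Y**2 + 3*X*Z**2 - 2*Y**3 - Y**2*Z + Z**3

deg(f) = 3.
Substitute x = X/Z, y = Y/Z into f, then multiply by Z^3.
  monomial 2·x^3·y^0 ↦ 2·X^3·Y^0·Z^0.
  monomial -1·x^2·y^1 ↦ -1·X^2·Y^1·Z^0.
  monomial -2·x^2·y^0 ↦ -2·X^2·Y^0·Z^1.
  monomial 1·x^1·y^2 ↦ 1·X^1·Y^2·Z^0.
  monomial 3·x^1·y^0 ↦ 3·X^1·Y^0·Z^2.
  monomial -2·x^0·y^3 ↦ -2·X^0·Y^3·Z^0.
  monomial -1·x^0·y^2 ↦ -1·X^0·Y^2·Z^1.
  monomial 1·x^0·y^0 ↦ 1·X^0·Y^0·Z^3.
Collecting: F(X, Y, Z) = 2*X**3 - X**2*Y - 2*X**2*Z + X*Y**2 + 3*X*Z**2 - 2*Y**3 - Y**2*Z + Z**3.


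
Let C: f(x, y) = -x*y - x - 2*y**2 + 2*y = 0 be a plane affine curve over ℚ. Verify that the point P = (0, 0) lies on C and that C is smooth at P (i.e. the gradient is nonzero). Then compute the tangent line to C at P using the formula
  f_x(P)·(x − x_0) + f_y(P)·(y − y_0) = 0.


Tangent line at P: -x + 2*y = 0.

Step 1: f(0, 0) = 0, so P lies on C.
Step 2: partial derivatives
  f_x(x, y) = -y - 1, f_y(x, y) = -x - 4*y + 2.
  f_x(P) = -1, f_y(P) = 2 (gradient nonzero, so P is smooth).
Step 3: tangent line at P: -1·(x − 0) + 2·(y − 0) = 0.
Expanding: -x + 2*y = 0.


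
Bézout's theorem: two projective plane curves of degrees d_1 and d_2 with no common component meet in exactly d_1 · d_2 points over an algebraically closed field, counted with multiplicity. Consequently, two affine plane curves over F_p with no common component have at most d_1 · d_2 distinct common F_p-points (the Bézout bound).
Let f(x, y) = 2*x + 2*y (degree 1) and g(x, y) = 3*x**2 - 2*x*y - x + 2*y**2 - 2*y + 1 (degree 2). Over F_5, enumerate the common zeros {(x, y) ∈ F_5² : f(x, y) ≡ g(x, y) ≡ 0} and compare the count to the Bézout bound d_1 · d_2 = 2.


Common zeros: ∅; count = 0; Bézout bound = 2.

deg(f) = 1, deg(g) = 2, so Bézout bound = 2.
Scan x ∈ F_5. For each x, list the y ∈ F_5 with f(x, y) ≡ 0 and those with g(x, y) ≡ 0 (mod 5); the common zeros in that column are the intersection.
  x = 0: f ≡ 0 at y ∈ {0}; g ≡ 0 at y ∈ {2, 4}; common: ∅.
  x = 1: f ≡ 0 at y ∈ {4}; g ≡ 0 at y ∈ ∅; common: ∅.
  x = 2: f ≡ 0 at y ∈ {3}; g ≡ 0 at y ∈ ∅; common: ∅.
  x = 3: f ≡ 0 at y ∈ {2}; g ≡ 0 at y ∈ {0, 4}; common: ∅.
  x = 4: f ≡ 0 at y ∈ {1}; g ≡ 0 at y ∈ {0}; common: ∅.
Collecting: common zeros = ∅, so the count is 0.
Comparison with the Bézout bound: 0 ≤ 2 = deg(f)·deg(g), as expected for curves with no common component (the affine F_5-count falls short of the bound because intersections may lie at infinity, over extension fields, or carry multiplicity).


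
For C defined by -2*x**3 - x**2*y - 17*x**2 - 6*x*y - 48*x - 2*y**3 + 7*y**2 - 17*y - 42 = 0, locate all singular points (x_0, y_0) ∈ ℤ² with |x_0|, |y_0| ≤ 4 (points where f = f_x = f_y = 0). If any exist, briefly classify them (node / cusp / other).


Singular points: {(-3, 1)}; classification: cusp.

Compute partial derivatives:
  f_x = -6*x**2 - 2*x*y - 34*x - 6*y - 48.
  f_y = -x**2 - 6*x - 6*y**2 + 14*y - 17.
Scan x_0 ∈ {−4, ..., 4}. For each x_0, f_y(x_0, y) is a polynomial in y; find its integer roots y ∈ {−4, ..., 4}, then test f_x and f at those candidates.
  x = -4: f_y(-4, y) = -6*y**2 + 14*y - 9; no integer root y with |y| ≤ 4.
  x = -3: f_y(-3, y) = -6*y**2 + 14*y - 8; vanishes at y ∈ {1}. (-3, 1): f_x = 0, f = 0 — SINGULAR.
  x = -2: f_y(-2, y) = -6*y**2 + 14*y - 9; no integer root y with |y| ≤ 4.
  x = -1: f_y(-1, y) = -6*y**2 + 14*y - 12; no integer root y with |y| ≤ 4.
  x = 0: f_y(0, y) = -6*y**2 + 14*y - 17; no integer root y with |y| ≤ 4.
  x = 1: f_y(1, y) = -6*y**2 + 14*y - 24; no integer root y with |y| ≤ 4.
  x = 2: f_y(2, y) = -6*y**2 + 14*y - 33; no integer root y with |y| ≤ 4.
  x = 3: f_y(3, y) = -6*y**2 + 14*y - 44; no integer root y with |y| ≤ 4.
  x = 4: f_y(4, y) = -6*y**2 + 14*y - 57; no integer root y with |y| ≤ 4.
Only singular point on the grid: (-3, 1).
Classify: substitute x = -3 + u, y = 1 + v and expand: f = -2*u**3 - u**2*v - 2*v**3 + v**2.
No constant or linear terms (consistent with a singular point). Quadratic part: v**2. Cubic part: -2*u**3 - u**2*v - 2*v**3.
The quadratic part v**2 is a perfect square, so there is a single (double) tangent line v = 0, i.e. y = 1. Restricting the cubic part to that line (v = 0) leaves -2*u**3 ≠ 0, so f is not divisible by v and the branch is v² ≈ 2*u**3 to lowest order — this is a cusp.
Classification: cusp.


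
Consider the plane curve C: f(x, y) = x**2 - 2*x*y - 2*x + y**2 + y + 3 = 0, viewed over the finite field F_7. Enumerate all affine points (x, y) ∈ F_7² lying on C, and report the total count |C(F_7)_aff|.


Affine F_7-points: {(1, 4), (2, 4), (2, 6), (3, 2), (3, 3), (5, 3), (5, 6)}; count = 7.

For each of the 49 pairs (x, y) ∈ F_7², evaluate f(x, y) mod 7. Record the zeros.
  x = 0: [0↦3, 1↦5, 2↦2, 3↦1, 4↦2, 5↦5, 6↦3]  zeros at y ∈ ∅
  x = 1: [0↦2, 1↦2, 2↦4, 3↦1, 4↦0, 5↦1, 6↦4]  zeros at y ∈ {4}
  x = 2: [0↦3, 1↦1, 2↦1, 3↦3, 4↦0, 5↦6, 6↦0]  zeros at y ∈ {4, 6}
  x = 3: [0↦6, 1↦2, 2↦0, 3↦0, 4↦2, 5↦6, 6↦5]  zeros at y ∈ {2, 3}
  x = 4: [0↦4, 1↦5, 2↦1, 3↦6, 4↦6, 5↦1, 6↦5]  zeros at y ∈ ∅
  x = 5: [0↦4, 1↦3, 2↦4, 3↦0, 4↦5, 5↦5, 6↦0]  zeros at y ∈ {3, 6}
  x = 6: [0↦6, 1↦3, 2↦2, 3↦3, 4↦6, 5↦4, 6↦4]  zeros at y ∈ ∅
Collecting zeros: affine points = {(1, 4), (2, 4), (2, 6), (3, 2), (3, 3), (5, 3), (5, 6)}.
Total count |C(F_7)_aff| = 7.


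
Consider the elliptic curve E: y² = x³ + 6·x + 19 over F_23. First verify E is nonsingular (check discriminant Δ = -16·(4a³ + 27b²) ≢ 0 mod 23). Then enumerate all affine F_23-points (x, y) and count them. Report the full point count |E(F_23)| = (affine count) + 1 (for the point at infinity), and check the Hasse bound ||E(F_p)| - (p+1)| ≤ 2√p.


Affine points = {(1, 7), (1, 16), (2, 4), (2, 19), (3, 8), (3, 15), (5, 6), (5, 17), (6, 8), (6, 15), (7, 6), (7, 17), (8, 2), (8, 21), (11, 6), (11, 17), (12, 5), (12, 18), (14, 8), (14, 15), (16, 5), (16, 18), (18, 5), (18, 18), (19, 0), (22, 9), (22, 14)}; affine count = 27; |E(F_23)| = 28.

Discriminant check: Δ ∝ 4a³ + 27b² = 4·6³ + 27·19² = 4·216 + 27·361 ≡ 8 (mod 23). Nonzero ⇒ E is nonsingular.
For each x ∈ F_23, compute rhs = x³ + 6·x + 19 mod 23, then count y ∈ F_23 with y² ≡ rhs.
  x = 0: rhs = 19, matching y values: none (0 points).
  x = 1: rhs = 3, matching y values: 7, 16 (2 points).
  x = 2: rhs = 16, matching y values: 4, 19 (2 points).
  x = 3: rhs = 18, matching y values: 8, 15 (2 points).
  x = 4: rhs = 15, matching y values: none (0 points).
  x = 5: rhs = 13, matching y values: 6, 17 (2 points).
  x = 6: rhs = 18, matching y values: 8, 15 (2 points).
  x = 7: rhs = 13, matching y values: 6, 17 (2 points).
  x = 8: rhs = 4, matching y values: 2, 21 (2 points).
  x = 9: rhs = 20, matching y values: none (0 points).
  x = 10: rhs = 21, matching y values: none (0 points).
  x = 11: rhs = 13, matching y values: 6, 17 (2 points).
  x = 12: rhs = 2, matching y values: 5, 18 (2 points).
  x = 13: rhs = 17, matching y values: none (0 points).
  x = 14: rhs = 18, matching y values: 8, 15 (2 points).
  x = 15: rhs = 11, matching y values: none (0 points).
  x = 16: rhs = 2, matching y values: 5, 18 (2 points).
  x = 17: rhs = 20, matching y values: none (0 points).
  x = 18: rhs = 2, matching y values: 5, 18 (2 points).
  x = 19: rhs = 0, matching y values: 0 (1 points).
  x = 20: rhs = 20, matching y values: none (0 points).
  x = 21: rhs = 22, matching y values: none (0 points).
  x = 22: rhs = 12, matching y values: 9, 14 (2 points).
Total affine count: 27.
Full point count |E(F_23)| = 27 + 1 = 28.
Hasse bound: |28 − (23+1)| = |4| = 4 ≤ 2√23 ≈ 9.5917 ✓.


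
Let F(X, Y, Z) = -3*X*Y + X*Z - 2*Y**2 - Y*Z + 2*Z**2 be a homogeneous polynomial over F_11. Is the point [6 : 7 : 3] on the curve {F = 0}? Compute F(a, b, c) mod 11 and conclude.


F(6,7,3) ≡ 0 (mod 11); P is on the curve.

Evaluate F(6, 7, 3) term-by-term (mod 11).
  -3*X*Y ↦ -3·6·7·1 = -126
  X*Z ↦ 1·6·1·3 = 18
  -2*Y**2 ↦ -2·1·49·1 = -98
  -Y*Z ↦ -1·1·7·3 = -21
  2*Z**2 ↦ 2·1·1·9 = 18
Sum: F(6, 7, 3) = (-126) + (18) + (-98) + (-21) + (18) = -209.
Reducing mod 11: -209 ≡ 0 (mod 11).
Since F(a, b, c) ≡ 0 (mod 11), P lies on the curve.


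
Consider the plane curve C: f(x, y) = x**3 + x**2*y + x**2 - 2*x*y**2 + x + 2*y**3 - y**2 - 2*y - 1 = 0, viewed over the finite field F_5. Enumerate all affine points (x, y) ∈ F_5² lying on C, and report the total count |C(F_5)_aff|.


Affine F_5-points: {(1, 1), (3, 1), (3, 2), (3, 3), (4, 1)}; count = 5.

For each of the 25 pairs (x, y) ∈ F_5², evaluate f(x, y) mod 5. Record the zeros.
  x = 0: [0↦4, 1↦3, 2↦2, 3↦3, 4↦3]  zeros at y ∈ ∅
  x = 1: [0↦2, 1↦0, 2↦4, 3↦1, 4↦3]  zeros at y ∈ {1}
  x = 2: [0↦3, 1↦2, 2↦3, 3↦3, 4↦4]  zeros at y ∈ ∅
  x = 3: [0↦3, 1↦0, 2↦0, 3↦0, 4↦2]  zeros at y ∈ {1, 2, 3}
  x = 4: [0↦3, 1↦0, 2↦1, 3↦3, 4↦3]  zeros at y ∈ {1}
Collecting zeros: affine points = {(1, 1), (3, 1), (3, 2), (3, 3), (4, 1)}.
Total count |C(F_5)_aff| = 5.


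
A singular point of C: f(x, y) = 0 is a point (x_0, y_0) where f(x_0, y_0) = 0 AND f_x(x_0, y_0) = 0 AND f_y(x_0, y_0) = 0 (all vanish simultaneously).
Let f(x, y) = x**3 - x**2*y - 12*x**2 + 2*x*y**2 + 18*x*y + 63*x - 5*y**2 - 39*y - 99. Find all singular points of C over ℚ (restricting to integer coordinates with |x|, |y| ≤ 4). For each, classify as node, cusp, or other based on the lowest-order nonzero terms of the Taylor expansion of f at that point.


Singular points: {(3, -3)}; classification: cusp.

Compute partial derivatives:
  f_x = 3*x**2 - 2*x*y - 24*x + 2*y**2 + 18*y + 63.
  f_y = -x**2 + 4*x*y + 18*x - 10*y - 39.
Scan x_0 ∈ {−4, ..., 4}. For each x_0, f_y(x_0, y) is a polynomial in y; find its integer roots y ∈ {−4, ..., 4}, then test f_x and f at those candidates.
  x = -4: f_y(-4, y) = -26*y - 127; no integer root y with |y| ≤ 4.
  x = -3: f_y(-3, y) = -22*y - 102; no integer root y with |y| ≤ 4.
  x = -2: f_y(-2, y) = -18*y - 79; no integer root y with |y| ≤ 4.
  x = -1: f_y(-1, y) = -14*y - 58; no integer root y with |y| ≤ 4.
  x = 0: f_y(0, y) = -10*y - 39; no integer root y with |y| ≤ 4.
  x = 1: f_y(1, y) = -6*y - 22; no integer root y with |y| ≤ 4.
  x = 2: f_y(2, y) = -2*y - 7; no integer root y with |y| ≤ 4.
  x = 3: f_y(3, y) = 2*y + 6; vanishes at y ∈ {-3}. (3, -3): f_x = 0, f = 0 — SINGULAR.
  x = 4: f_y(4, y) = 6*y + 17; no integer root y with |y| ≤ 4.
Only singular point on the grid: (3, -3).
Classify: substitute x = 3 + u, y = -3 + v and expand: f = u**3 - u**2*v + 2*u*v**2 + v**2.
No constant or linear terms (consistent with a singular point). Quadratic part: v**2. Cubic part: u**3 - u**2*v + 2*u*v**2.
The quadratic part v**2 is a perfect square, so there is a single (double) tangent line v = 0, i.e. y = -3. Restricting the cubic part to that line (v = 0) leaves u**3 ≠ 0, so f is not divisible by v and the branch is v² ≈ -u**3 to lowest order — this is a cusp.
Classification: cusp.
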